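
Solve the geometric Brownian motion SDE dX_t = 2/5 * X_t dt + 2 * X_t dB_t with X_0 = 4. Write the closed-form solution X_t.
X_t = 4 * exp((-8/5) * t + (2) * B_t)

For GBM dX = mu X dt + sigma X dB with X_0 = x_0, apply Itô to Y = log X: dY = (mu - sigma^2/2) dt + sigma dB, so Y_t = log(x_0) + (mu - sigma^2/2) t + sigma B_t and hence X_t = x_0 * exp((mu - sigma^2/2) t + sigma B_t).
With mu = 2/5, sigma = 2, x_0 = 4, this gives:
  X_t = 4 * exp((-8/5) * t + (2) * B_t).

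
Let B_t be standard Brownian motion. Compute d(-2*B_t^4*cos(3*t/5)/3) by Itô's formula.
d(-2*B_t^4*cos(3*t/5)/3) = (2*B_t^2*(B_t^2*sin(3*t/5) - 10*cos(3*t/5))/5) dt + (-8*B_t^3*cos(3*t/5)/3) dB_t

Itô's formula for f(t, x): d f(t, B_t) = (f_t + (1/2) f_xx) dt + f_x dB_t. Compute partials of f(t, x) = -2*x^4*cos(3*t/5)/3:
  f_t(t,x)  = 2*x^4*sin(3*t/5)/5
  f_x(t,x)  = -8*x^3*cos(3*t/5)/3
  f_xx(t,x) = -8*x^2*cos(3*t/5)
Assemble drift = f_t + (1/2) f_xx = 2*x^2*(x^2*sin(3*t/5) - 10*cos(3*t/5))/5 and diffusion = f_x = -8*x^3*cos(3*t/5)/3. Substituting x = B_t:
  d(-2*B_t^4*cos(3*t/5)/3) = (2*B_t^2*(B_t^2*sin(3*t/5) - 10*cos(3*t/5))/5) dt + (-8*B_t^3*cos(3*t/5)/3) dB_t.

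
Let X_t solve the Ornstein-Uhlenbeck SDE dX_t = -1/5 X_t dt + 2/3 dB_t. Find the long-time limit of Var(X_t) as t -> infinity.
lim Var(X_t) = 10/9

The OU SDE dX = -theta X dt + sigma dB admits the integrating factor exp(theta t): d(exp(theta t) X_t) = sigma exp(theta t) dB_t. Integrating from 0 to t gives X_t = x_0 * exp(-theta t) + sigma * int_0^t exp(-theta (t-s)) dB_s for any initial x_0. The Itô integral has variance (by the Itô isometry) sigma^2 * int_0^t exp(-2 theta (t - s)) ds = sigma^2 * (1 - exp(-2 theta t)) / (2 theta), independent of x_0.
With theta = 1/5, sigma = 2/3:
  Var(X_t) = (2/3)^2 * (1 - exp(-2*1/5 t)) / (2 * 1/5) = 10/9 - 10*exp(-2*t/5)/9.
As t -> infinity, exp(-2*1/5 t) -> 0, so the stationary variance is sigma^2 / (2 theta) = 10/9.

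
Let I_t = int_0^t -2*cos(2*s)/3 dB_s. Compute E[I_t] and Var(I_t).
E[I_t] = 0; Var(I_t) = 2*t/9 + sin(4*t)/18

The Itô integral of a deterministic integrand f(s) has mean 0 because each increment f(s) * (B_{s+ds} - B_s) has mean 0. By the Itô isometry:
  Var( int_0^t f(s) dB_s ) = E[ (int_0^t f(s) dB_s)^2 ] = int_0^t f(s)^2 ds.
Here f(s) = -2*cos(2*s)/3, so f(s)^2 = 4*cos(2*s)^2/9. Integrate:
  int_0^t (4*cos(2*s)^2/9) ds = 2*t/9 + sin(4*t)/18.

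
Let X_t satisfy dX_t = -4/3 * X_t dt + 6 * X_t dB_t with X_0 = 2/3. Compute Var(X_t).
Var(X_t) = (4*exp(36*t) - 4)*exp(-8*t/3)/9

For GBM dX = mu X dt + sigma X dB with X_0 = x_0, apply Itô to Y = log X: dY = (mu - sigma^2/2) dt + sigma dB, so Y_t = log(x_0) + (mu - sigma^2/2) t + sigma B_t and hence X_t = x_0 * exp((mu - sigma^2/2) t + sigma B_t).
With mu = -4/3, sigma = 6, x_0 = 2/3, this gives:
  X_t = 2/3 * exp((-58/3) * t + (6) * B_t).
Since sigma*B_t ~ Normal(0, sigma^2 t), E[exp(sigma*B_t)] = exp(sigma^2 t / 2); so E[X_t] = x_0 * exp((mu - sigma^2/2) t) * exp(sigma^2 t / 2) = x_0 * exp(mu t) = 2*exp(-4*t/3)/3.
Var(X_t) = E[X_t^2] - (E[X_t])^2 = x_0^2 * exp(2 mu t) * (exp(sigma^2 t) - 1) = (4*exp(36*t) - 4)*exp(-8*t/3)/9.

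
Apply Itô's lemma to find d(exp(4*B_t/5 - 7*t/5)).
d(exp(4*B_t/5 - 7*t/5)) = (-27*exp(4*B_t/5 - 7*t/5)/25) dt + (4*exp(4*B_t/5 - 7*t/5)/5) dB_t

Itô's formula for f(t, x): d f(t, B_t) = (f_t + (1/2) f_xx) dt + f_x dB_t. Compute partials of f(t, x) = exp(-7*t/5 + 4*x/5):
  f_t(t,x)  = -7*exp(-7*t/5 + 4*x/5)/5
  f_x(t,x)  = 4*exp(-7*t/5 + 4*x/5)/5
  f_xx(t,x) = 16*exp(-7*t/5 + 4*x/5)/25
Assemble drift = f_t + (1/2) f_xx = -27*exp(-7*t/5 + 4*x/5)/25 and diffusion = f_x = 4*exp(-7*t/5 + 4*x/5)/5. Substituting x = B_t:
  d(exp(4*B_t/5 - 7*t/5)) = (-27*exp(4*B_t/5 - 7*t/5)/25) dt + (4*exp(4*B_t/5 - 7*t/5)/5) dB_t.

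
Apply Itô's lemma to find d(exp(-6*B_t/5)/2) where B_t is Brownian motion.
d(exp(-6*B_t/5)/2) = (9*exp(-6*B_t/5)/25) dt + (-3*exp(-6*B_t/5)/5) dB_t

Itô's formula for f(B_t) gives d f(B_t) = f'(B_t) dB_t + (1/2) f''(B_t) dt. Compute derivatives of f(x) = exp(-6*x/5)/2:
  f'(x)  = -3*exp(-6*x/5)/5
  f''(x) = 18*exp(-6*x/5)/25
Substitute x = B_t and multiply the f'' term by 1/2:
  drift     = (1/2) * (18*exp(-6*x/5)/25) evaluated at B_t = 9*exp(-6*B_t/5)/25
  diffusion = (-3*exp(-6*x/5)/5) evaluated at B_t = -3*exp(-6*B_t/5)/5
Therefore d(exp(-6*B_t/5)/2) = (9*exp(-6*B_t/5)/25) dt + (-3*exp(-6*B_t/5)/5) dB_t.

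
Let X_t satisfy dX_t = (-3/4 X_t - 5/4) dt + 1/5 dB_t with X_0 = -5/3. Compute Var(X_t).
Var(X_t) = 2/75 - 2*exp(-3*t/2)/75

The variance V(t) = Var(X_t) satisfies V'(t) = 2 a V(t) + c^2 with V(0) = 0 (drift coefficient is linear in X, diffusion is constant). With a = -3/4, c = 1/5, the solution is
  V(t) = (c^2 / (2 a)) * (exp(2 a t) - 1)
       = ((1/5)^2 / (2*(-3/4))) * (exp((-3/2) t) - 1)
       = 2/75 - 2*exp(-3*t/2)/75.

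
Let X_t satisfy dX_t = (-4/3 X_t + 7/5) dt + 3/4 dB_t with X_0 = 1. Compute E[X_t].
E[X_t] = 21/20 - exp(-4*t/3)/20

Taking expectations and using E[dB_t] = 0, the mean m(t) = E[X_t] satisfies the ODE m'(t) = a m(t) + b with m(0) = x_0. With a = -4/3, b = 7/5, x_0 = 1, the solution is
  m(t) = x_0 * exp(a t) + (b/a) * (exp(a t) - 1)
       = 1 * exp((-4/3) t) + ((7/5)/(-4/3)) * (exp((-4/3) t) - 1)
       = 21/20 - exp(-4*t/3)/20.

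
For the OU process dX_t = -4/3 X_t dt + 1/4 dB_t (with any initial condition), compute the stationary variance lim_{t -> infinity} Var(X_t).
lim Var(X_t) = 3/128

The OU SDE dX = -theta X dt + sigma dB admits the integrating factor exp(theta t): d(exp(theta t) X_t) = sigma exp(theta t) dB_t. Integrating from 0 to t gives X_t = x_0 * exp(-theta t) + sigma * int_0^t exp(-theta (t-s)) dB_s for any initial x_0. The Itô integral has variance (by the Itô isometry) sigma^2 * int_0^t exp(-2 theta (t - s)) ds = sigma^2 * (1 - exp(-2 theta t)) / (2 theta), independent of x_0.
With theta = 4/3, sigma = 1/4:
  Var(X_t) = (1/4)^2 * (1 - exp(-2*4/3 t)) / (2 * 4/3) = 3/128 - 3*exp(-8*t/3)/128.
As t -> infinity, exp(-2*4/3 t) -> 0, so the stationary variance is sigma^2 / (2 theta) = 3/128.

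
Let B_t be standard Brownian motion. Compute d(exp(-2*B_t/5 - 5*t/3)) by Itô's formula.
d(exp(-2*B_t/5 - 5*t/3)) = (-119*exp(-2*B_t/5 - 5*t/3)/75) dt + (-2*exp(-2*B_t/5 - 5*t/3)/5) dB_t

Itô's formula for f(t, x): d f(t, B_t) = (f_t + (1/2) f_xx) dt + f_x dB_t. Compute partials of f(t, x) = exp(-5*t/3 - 2*x/5):
  f_t(t,x)  = -5*exp(-5*t/3 - 2*x/5)/3
  f_x(t,x)  = -2*exp(-5*t/3 - 2*x/5)/5
  f_xx(t,x) = 4*exp(-5*t/3 - 2*x/5)/25
Assemble drift = f_t + (1/2) f_xx = -119*exp(-5*t/3 - 2*x/5)/75 and diffusion = f_x = -2*exp(-5*t/3 - 2*x/5)/5. Substituting x = B_t:
  d(exp(-2*B_t/5 - 5*t/3)) = (-119*exp(-2*B_t/5 - 5*t/3)/75) dt + (-2*exp(-2*B_t/5 - 5*t/3)/5) dB_t.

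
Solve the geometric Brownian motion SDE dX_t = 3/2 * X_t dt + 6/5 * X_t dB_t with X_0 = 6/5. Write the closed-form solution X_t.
X_t = 6/5 * exp((39/50) * t + (6/5) * B_t)

For GBM dX = mu X dt + sigma X dB with X_0 = x_0, apply Itô to Y = log X: dY = (mu - sigma^2/2) dt + sigma dB, so Y_t = log(x_0) + (mu - sigma^2/2) t + sigma B_t and hence X_t = x_0 * exp((mu - sigma^2/2) t + sigma B_t).
With mu = 3/2, sigma = 6/5, x_0 = 6/5, this gives:
  X_t = 6/5 * exp((39/50) * t + (6/5) * B_t).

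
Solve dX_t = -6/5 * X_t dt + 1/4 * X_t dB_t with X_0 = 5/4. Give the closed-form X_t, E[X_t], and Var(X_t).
X_t = 5/4 * exp((-197/160) t + (1/4) B_t); E[X_t] = 5*exp(-6*t/5)/4; Var(X_t) = (25*exp(t/16) - 25)*exp(-12*t/5)/16

For GBM dX = mu X dt + sigma X dB with X_0 = x_0, apply Itô to Y = log X: dY = (mu - sigma^2/2) dt + sigma dB, so Y_t = log(x_0) + (mu - sigma^2/2) t + sigma B_t and hence X_t = x_0 * exp((mu - sigma^2/2) t + sigma B_t).
With mu = -6/5, sigma = 1/4, x_0 = 5/4, this gives:
  X_t = 5/4 * exp((-197/160) * t + (1/4) * B_t).
Since sigma*B_t ~ Normal(0, sigma^2 t), E[exp(sigma*B_t)] = exp(sigma^2 t / 2); so E[X_t] = x_0 * exp((mu - sigma^2/2) t) * exp(sigma^2 t / 2) = x_0 * exp(mu t) = 5*exp(-6*t/5)/4.
Var(X_t) = E[X_t^2] - (E[X_t])^2 = x_0^2 * exp(2 mu t) * (exp(sigma^2 t) - 1) = (25*exp(t/16) - 25)*exp(-12*t/5)/16.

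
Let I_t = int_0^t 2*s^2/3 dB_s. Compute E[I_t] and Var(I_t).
E[I_t] = 0; Var(I_t) = 4*t^5/45

The Itô integral of a deterministic integrand f(s) has mean 0 because each increment f(s) * (B_{s+ds} - B_s) has mean 0. By the Itô isometry:
  Var( int_0^t f(s) dB_s ) = E[ (int_0^t f(s) dB_s)^2 ] = int_0^t f(s)^2 ds.
Here f(s) = 2*s^2/3, so f(s)^2 = 4*s^4/9. Integrate:
  int_0^t (4*s^4/9) ds = 4*t^5/45.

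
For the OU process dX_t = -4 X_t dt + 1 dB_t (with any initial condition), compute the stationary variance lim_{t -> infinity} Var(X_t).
lim Var(X_t) = 1/8

The OU SDE dX = -theta X dt + sigma dB admits the integrating factor exp(theta t): d(exp(theta t) X_t) = sigma exp(theta t) dB_t. Integrating from 0 to t gives X_t = x_0 * exp(-theta t) + sigma * int_0^t exp(-theta (t-s)) dB_s for any initial x_0. The Itô integral has variance (by the Itô isometry) sigma^2 * int_0^t exp(-2 theta (t - s)) ds = sigma^2 * (1 - exp(-2 theta t)) / (2 theta), independent of x_0.
With theta = 4, sigma = 1:
  Var(X_t) = (1)^2 * (1 - exp(-2*4 t)) / (2 * 4) = 1/8 - exp(-8*t)/8.
As t -> infinity, exp(-2*4 t) -> 0, so the stationary variance is sigma^2 / (2 theta) = 1/8.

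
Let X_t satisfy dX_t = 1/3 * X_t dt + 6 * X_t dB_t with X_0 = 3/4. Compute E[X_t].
E[X_t] = 3*exp(t/3)/4

For GBM dX = mu X dt + sigma X dB with X_0 = x_0, apply Itô to Y = log X: dY = (mu - sigma^2/2) dt + sigma dB, so Y_t = log(x_0) + (mu - sigma^2/2) t + sigma B_t and hence X_t = x_0 * exp((mu - sigma^2/2) t + sigma B_t).
With mu = 1/3, sigma = 6, x_0 = 3/4, this gives:
  X_t = 3/4 * exp((-53/3) * t + (6) * B_t).
Since sigma*B_t ~ Normal(0, sigma^2 t), E[exp(sigma*B_t)] = exp(sigma^2 t / 2); so E[X_t] = x_0 * exp((mu - sigma^2/2) t) * exp(sigma^2 t / 2) = x_0 * exp(mu t) = 3*exp(t/3)/4.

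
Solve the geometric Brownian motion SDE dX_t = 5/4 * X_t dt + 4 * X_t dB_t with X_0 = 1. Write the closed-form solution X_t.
X_t = 1 * exp((-27/4) * t + (4) * B_t)

For GBM dX = mu X dt + sigma X dB with X_0 = x_0, apply Itô to Y = log X: dY = (mu - sigma^2/2) dt + sigma dB, so Y_t = log(x_0) + (mu - sigma^2/2) t + sigma B_t and hence X_t = x_0 * exp((mu - sigma^2/2) t + sigma B_t).
With mu = 5/4, sigma = 4, x_0 = 1, this gives:
  X_t = 1 * exp((-27/4) * t + (4) * B_t).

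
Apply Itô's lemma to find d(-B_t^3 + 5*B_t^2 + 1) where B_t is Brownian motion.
d(-B_t^3 + 5*B_t^2 + 1) = (5 - 3*B_t) dt + (B_t*(10 - 3*B_t)) dB_t

Itô's formula for f(B_t) gives d f(B_t) = f'(B_t) dB_t + (1/2) f''(B_t) dt. Compute derivatives of f(x) = -x^3 + 5*x^2 + 1:
  f'(x)  = x*(10 - 3*x)
  f''(x) = 10 - 6*x
Substitute x = B_t and multiply the f'' term by 1/2:
  drift     = (1/2) * (10 - 6*x) evaluated at B_t = 5 - 3*B_t
  diffusion = (x*(10 - 3*x)) evaluated at B_t = B_t*(10 - 3*B_t)
Therefore d(-B_t^3 + 5*B_t^2 + 1) = (5 - 3*B_t) dt + (B_t*(10 - 3*B_t)) dB_t.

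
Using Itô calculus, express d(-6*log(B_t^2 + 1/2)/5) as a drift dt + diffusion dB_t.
d(-6*log(B_t^2 + 1/2)/5) = (12*(2*B_t^2 - 1)/(5*(2*B_t^2 + 1)^2)) dt + (-24*B_t/(10*B_t^2 + 5)) dB_t

Itô's formula for f(B_t) gives d f(B_t) = f'(B_t) dB_t + (1/2) f''(B_t) dt. Compute derivatives of f(x) = -6*log(x^2 + 1/2)/5:
  f'(x)  = -24*x/(10*x^2 + 5)
  f''(x) = 24*(2*x^2 - 1)/(5*(2*x^2 + 1)^2)
Substitute x = B_t and multiply the f'' term by 1/2:
  drift     = (1/2) * (24*(2*x^2 - 1)/(5*(2*x^2 + 1)^2)) evaluated at B_t = 12*(2*B_t^2 - 1)/(5*(2*B_t^2 + 1)^2)
  diffusion = (-24*x/(10*x^2 + 5)) evaluated at B_t = -24*B_t/(10*B_t^2 + 5)
Therefore d(-6*log(B_t^2 + 1/2)/5) = (12*(2*B_t^2 - 1)/(5*(2*B_t^2 + 1)^2)) dt + (-24*B_t/(10*B_t^2 + 5)) dB_t.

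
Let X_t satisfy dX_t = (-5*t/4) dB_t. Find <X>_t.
<X>_t = 25*t^3/48

For an Itô process dX_t = a(t) dt + b(t) dB_t, the quadratic variation is <X>_t = int_0^t b(s)^2 ds (the drift term does not contribute). Here b(s) = -5*s/4, so
  b(s)^2 = 25*s^2/16.
Integrating from 0 to t:
  <X>_t = int_0^t (25*s^2/16) ds = 25*t^3/48.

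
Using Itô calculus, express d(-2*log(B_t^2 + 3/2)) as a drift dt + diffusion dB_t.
d(-2*log(B_t^2 + 3/2)) = (4*(2*B_t^2 - 3)/(2*B_t^2 + 3)^2) dt + (-8*B_t/(2*B_t^2 + 3)) dB_t

Itô's formula for f(B_t) gives d f(B_t) = f'(B_t) dB_t + (1/2) f''(B_t) dt. Compute derivatives of f(x) = -2*log(x^2 + 3/2):
  f'(x)  = -8*x/(2*x^2 + 3)
  f''(x) = 8*(2*x^2 - 3)/(2*x^2 + 3)^2
Substitute x = B_t and multiply the f'' term by 1/2:
  drift     = (1/2) * (8*(2*x^2 - 3)/(2*x^2 + 3)^2) evaluated at B_t = 4*(2*B_t^2 - 3)/(2*B_t^2 + 3)^2
  diffusion = (-8*x/(2*x^2 + 3)) evaluated at B_t = -8*B_t/(2*B_t^2 + 3)
Therefore d(-2*log(B_t^2 + 3/2)) = (4*(2*B_t^2 - 3)/(2*B_t^2 + 3)^2) dt + (-8*B_t/(2*B_t^2 + 3)) dB_t.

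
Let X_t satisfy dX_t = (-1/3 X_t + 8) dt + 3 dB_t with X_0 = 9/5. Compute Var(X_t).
Var(X_t) = 27/2 - 27*exp(-2*t/3)/2

The variance V(t) = Var(X_t) satisfies V'(t) = 2 a V(t) + c^2 with V(0) = 0 (drift coefficient is linear in X, diffusion is constant). With a = -1/3, c = 3, the solution is
  V(t) = (c^2 / (2 a)) * (exp(2 a t) - 1)
       = (3^2 / (2*(-1/3))) * (exp((-2/3) t) - 1)
       = 27/2 - 27*exp(-2*t/3)/2.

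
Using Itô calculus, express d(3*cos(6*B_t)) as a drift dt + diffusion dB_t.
d(3*cos(6*B_t)) = (-54*cos(6*B_t)) dt + (-18*sin(6*B_t)) dB_t

Itô's formula for f(B_t) gives d f(B_t) = f'(B_t) dB_t + (1/2) f''(B_t) dt. Compute derivatives of f(x) = 3*cos(6*x):
  f'(x)  = -18*sin(6*x)
  f''(x) = -108*cos(6*x)
Substitute x = B_t and multiply the f'' term by 1/2:
  drift     = (1/2) * (-108*cos(6*x)) evaluated at B_t = -54*cos(6*B_t)
  diffusion = (-18*sin(6*x)) evaluated at B_t = -18*sin(6*B_t)
Therefore d(3*cos(6*B_t)) = (-54*cos(6*B_t)) dt + (-18*sin(6*B_t)) dB_t.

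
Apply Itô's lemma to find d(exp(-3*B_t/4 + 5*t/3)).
d(exp(-3*B_t/4 + 5*t/3)) = (187*exp(-3*B_t/4 + 5*t/3)/96) dt + (-3*exp(-3*B_t/4 + 5*t/3)/4) dB_t

Itô's formula for f(t, x): d f(t, B_t) = (f_t + (1/2) f_xx) dt + f_x dB_t. Compute partials of f(t, x) = exp(5*t/3 - 3*x/4):
  f_t(t,x)  = 5*exp(5*t/3 - 3*x/4)/3
  f_x(t,x)  = -3*exp(5*t/3 - 3*x/4)/4
  f_xx(t,x) = 9*exp(5*t/3 - 3*x/4)/16
Assemble drift = f_t + (1/2) f_xx = 187*exp(5*t/3 - 3*x/4)/96 and diffusion = f_x = -3*exp(5*t/3 - 3*x/4)/4. Substituting x = B_t:
  d(exp(-3*B_t/4 + 5*t/3)) = (187*exp(-3*B_t/4 + 5*t/3)/96) dt + (-3*exp(-3*B_t/4 + 5*t/3)/4) dB_t.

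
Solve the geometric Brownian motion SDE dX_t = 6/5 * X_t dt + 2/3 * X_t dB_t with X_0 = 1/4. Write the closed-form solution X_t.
X_t = 1/4 * exp((44/45) * t + (2/3) * B_t)

For GBM dX = mu X dt + sigma X dB with X_0 = x_0, apply Itô to Y = log X: dY = (mu - sigma^2/2) dt + sigma dB, so Y_t = log(x_0) + (mu - sigma^2/2) t + sigma B_t and hence X_t = x_0 * exp((mu - sigma^2/2) t + sigma B_t).
With mu = 6/5, sigma = 2/3, x_0 = 1/4, this gives:
  X_t = 1/4 * exp((44/45) * t + (2/3) * B_t).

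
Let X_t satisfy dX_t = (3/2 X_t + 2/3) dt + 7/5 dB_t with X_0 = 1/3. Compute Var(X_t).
Var(X_t) = 49*exp(3*t)/75 - 49/75

The variance V(t) = Var(X_t) satisfies V'(t) = 2 a V(t) + c^2 with V(0) = 0 (drift coefficient is linear in X, diffusion is constant). With a = 3/2, c = 7/5, the solution is
  V(t) = (c^2 / (2 a)) * (exp(2 a t) - 1)
       = ((7/5)^2 / (2*(3/2))) * (exp(3 t) - 1)
       = 49*exp(3*t)/75 - 49/75.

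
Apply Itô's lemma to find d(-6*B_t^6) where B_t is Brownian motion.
d(-6*B_t^6) = (-90*B_t^4) dt + (-36*B_t^5) dB_t

Itô's formula for f(B_t) gives d f(B_t) = f'(B_t) dB_t + (1/2) f''(B_t) dt. Compute derivatives of f(x) = -6*x^6:
  f'(x)  = -36*x^5
  f''(x) = -180*x^4
Substitute x = B_t and multiply the f'' term by 1/2:
  drift     = (1/2) * (-180*x^4) evaluated at B_t = -90*B_t^4
  diffusion = (-36*x^5) evaluated at B_t = -36*B_t^5
Therefore d(-6*B_t^6) = (-90*B_t^4) dt + (-36*B_t^5) dB_t.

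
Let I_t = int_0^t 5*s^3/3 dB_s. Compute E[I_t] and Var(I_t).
E[I_t] = 0; Var(I_t) = 25*t^7/63

The Itô integral of a deterministic integrand f(s) has mean 0 because each increment f(s) * (B_{s+ds} - B_s) has mean 0. By the Itô isometry:
  Var( int_0^t f(s) dB_s ) = E[ (int_0^t f(s) dB_s)^2 ] = int_0^t f(s)^2 ds.
Here f(s) = 5*s^3/3, so f(s)^2 = 25*s^6/9. Integrate:
  int_0^t (25*s^6/9) ds = 25*t^7/63.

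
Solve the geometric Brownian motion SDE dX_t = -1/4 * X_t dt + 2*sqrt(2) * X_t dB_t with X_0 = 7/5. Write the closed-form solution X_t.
X_t = 7/5 * exp((-17/4) * t + (2*sqrt(2)) * B_t)

For GBM dX = mu X dt + sigma X dB with X_0 = x_0, apply Itô to Y = log X: dY = (mu - sigma^2/2) dt + sigma dB, so Y_t = log(x_0) + (mu - sigma^2/2) t + sigma B_t and hence X_t = x_0 * exp((mu - sigma^2/2) t + sigma B_t).
With mu = -1/4, sigma = 2*sqrt(2), x_0 = 7/5, this gives:
  X_t = 7/5 * exp((-17/4) * t + (2*sqrt(2)) * B_t).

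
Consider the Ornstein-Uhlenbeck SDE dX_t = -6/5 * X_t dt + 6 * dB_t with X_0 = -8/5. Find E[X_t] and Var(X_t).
E[X_t] = -8*exp(-6*t/5)/5; Var(X_t) = 15 - 15*exp(-12*t/5)

The OU SDE dX = -theta X dt + sigma dB admits the integrating factor exp(theta t): d(exp(theta t) X_t) = sigma exp(theta t) dB_t. Integrating from 0 to t:
  X_t = x_0 * exp(-theta t) + sigma * int_0^t exp(-theta (t-s)) dB_s.
The Itô integral has mean 0 and (by the Itô isometry) variance sigma^2 * int_0^t exp(-2 theta (t - s)) ds = sigma^2 * (1 - exp(-2 theta t)) / (2 theta).
With theta = 6/5, sigma = 6, x_0 = -8/5:
  E[X_t] = -8/5 * exp(-6/5 t) = -8*exp(-6*t/5)/5
  Var(X_t) = (6)^2 * (1 - exp(-2*6/5 t)) / (2 * 6/5) = 15 - 15*exp(-12*t/5).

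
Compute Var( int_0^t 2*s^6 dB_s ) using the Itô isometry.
Var = 4*t^13/13

The Itô integral of a deterministic integrand f(s) has mean 0 because each increment f(s) * (B_{s+ds} - B_s) has mean 0. By the Itô isometry:
  Var( int_0^t f(s) dB_s ) = E[ (int_0^t f(s) dB_s)^2 ] = int_0^t f(s)^2 ds.
Here f(s) = 2*s^6, so f(s)^2 = 4*s^12. Integrate:
  int_0^t (4*s^12) ds = 4*t^13/13.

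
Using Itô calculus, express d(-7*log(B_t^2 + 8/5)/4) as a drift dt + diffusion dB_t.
d(-7*log(B_t^2 + 8/5)/4) = (35*(5*B_t^2 - 8)/(4*(5*B_t^2 + 8)^2)) dt + (-35*B_t/(10*B_t^2 + 16)) dB_t

Itô's formula for f(B_t) gives d f(B_t) = f'(B_t) dB_t + (1/2) f''(B_t) dt. Compute derivatives of f(x) = -7*log(x^2 + 8/5)/4:
  f'(x)  = -35*x/(10*x^2 + 16)
  f''(x) = 35*(5*x^2 - 8)/(2*(5*x^2 + 8)^2)
Substitute x = B_t and multiply the f'' term by 1/2:
  drift     = (1/2) * (35*(5*x^2 - 8)/(2*(5*x^2 + 8)^2)) evaluated at B_t = 35*(5*B_t^2 - 8)/(4*(5*B_t^2 + 8)^2)
  diffusion = (-35*x/(10*x^2 + 16)) evaluated at B_t = -35*B_t/(10*B_t^2 + 16)
Therefore d(-7*log(B_t^2 + 8/5)/4) = (35*(5*B_t^2 - 8)/(4*(5*B_t^2 + 8)^2)) dt + (-35*B_t/(10*B_t^2 + 16)) dB_t.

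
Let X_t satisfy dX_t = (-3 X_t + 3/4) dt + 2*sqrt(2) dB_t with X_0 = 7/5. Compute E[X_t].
E[X_t] = 1/4 + 23*exp(-3*t)/20

Taking expectations and using E[dB_t] = 0, the mean m(t) = E[X_t] satisfies the ODE m'(t) = a m(t) + b with m(0) = x_0. With a = -3, b = 3/4, x_0 = 7/5, the solution is
  m(t) = x_0 * exp(a t) + (b/a) * (exp(a t) - 1)
       = (7/5) * exp((-3) t) + ((3/4)/(-3)) * (exp((-3) t) - 1)
       = 1/4 + 23*exp(-3*t)/20.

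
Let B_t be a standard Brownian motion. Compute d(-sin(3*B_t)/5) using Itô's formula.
d(-sin(3*B_t)/5) = (9*sin(3*B_t)/10) dt + (-3*cos(3*B_t)/5) dB_t

Itô's formula for f(B_t) gives d f(B_t) = f'(B_t) dB_t + (1/2) f''(B_t) dt. Compute derivatives of f(x) = -sin(3*x)/5:
  f'(x)  = -3*cos(3*x)/5
  f''(x) = 9*sin(3*x)/5
Substitute x = B_t and multiply the f'' term by 1/2:
  drift     = (1/2) * (9*sin(3*x)/5) evaluated at B_t = 9*sin(3*B_t)/10
  diffusion = (-3*cos(3*x)/5) evaluated at B_t = -3*cos(3*B_t)/5
Therefore d(-sin(3*B_t)/5) = (9*sin(3*B_t)/10) dt + (-3*cos(3*B_t)/5) dB_t.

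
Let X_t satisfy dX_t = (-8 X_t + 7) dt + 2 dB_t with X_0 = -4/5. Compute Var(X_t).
Var(X_t) = 1/4 - exp(-16*t)/4

The variance V(t) = Var(X_t) satisfies V'(t) = 2 a V(t) + c^2 with V(0) = 0 (drift coefficient is linear in X, diffusion is constant). With a = -8, c = 2, the solution is
  V(t) = (c^2 / (2 a)) * (exp(2 a t) - 1)
       = (2^2 / (2*(-8))) * (exp((-16) t) - 1)
       = 1/4 - exp(-16*t)/4.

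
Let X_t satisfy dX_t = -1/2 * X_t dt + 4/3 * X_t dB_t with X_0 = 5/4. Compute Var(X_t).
Var(X_t) = (25*exp(16*t/9) - 25)*exp(-t)/16

For GBM dX = mu X dt + sigma X dB with X_0 = x_0, apply Itô to Y = log X: dY = (mu - sigma^2/2) dt + sigma dB, so Y_t = log(x_0) + (mu - sigma^2/2) t + sigma B_t and hence X_t = x_0 * exp((mu - sigma^2/2) t + sigma B_t).
With mu = -1/2, sigma = 4/3, x_0 = 5/4, this gives:
  X_t = 5/4 * exp((-25/18) * t + (4/3) * B_t).
Since sigma*B_t ~ Normal(0, sigma^2 t), E[exp(sigma*B_t)] = exp(sigma^2 t / 2); so E[X_t] = x_0 * exp((mu - sigma^2/2) t) * exp(sigma^2 t / 2) = x_0 * exp(mu t) = 5*exp(-t/2)/4.
Var(X_t) = E[X_t^2] - (E[X_t])^2 = x_0^2 * exp(2 mu t) * (exp(sigma^2 t) - 1) = (25*exp(16*t/9) - 25)*exp(-t)/16.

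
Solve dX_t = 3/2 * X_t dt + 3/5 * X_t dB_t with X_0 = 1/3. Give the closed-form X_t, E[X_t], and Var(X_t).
X_t = 1/3 * exp((33/25) t + (3/5) B_t); E[X_t] = exp(3*t/2)/3; Var(X_t) = (exp(9*t/25) - 1)*exp(3*t)/9

For GBM dX = mu X dt + sigma X dB with X_0 = x_0, apply Itô to Y = log X: dY = (mu - sigma^2/2) dt + sigma dB, so Y_t = log(x_0) + (mu - sigma^2/2) t + sigma B_t and hence X_t = x_0 * exp((mu - sigma^2/2) t + sigma B_t).
With mu = 3/2, sigma = 3/5, x_0 = 1/3, this gives:
  X_t = 1/3 * exp((33/25) * t + (3/5) * B_t).
Since sigma*B_t ~ Normal(0, sigma^2 t), E[exp(sigma*B_t)] = exp(sigma^2 t / 2); so E[X_t] = x_0 * exp((mu - sigma^2/2) t) * exp(sigma^2 t / 2) = x_0 * exp(mu t) = exp(3*t/2)/3.
Var(X_t) = E[X_t^2] - (E[X_t])^2 = x_0^2 * exp(2 mu t) * (exp(sigma^2 t) - 1) = (exp(9*t/25) - 1)*exp(3*t)/9.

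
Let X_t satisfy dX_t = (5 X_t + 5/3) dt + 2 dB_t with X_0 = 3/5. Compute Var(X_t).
Var(X_t) = 2*exp(10*t)/5 - 2/5

The variance V(t) = Var(X_t) satisfies V'(t) = 2 a V(t) + c^2 with V(0) = 0 (drift coefficient is linear in X, diffusion is constant). With a = 5, c = 2, the solution is
  V(t) = (c^2 / (2 a)) * (exp(2 a t) - 1)
       = (2^2 / (2*5)) * (exp(10 t) - 1)
       = 2*exp(10*t)/5 - 2/5.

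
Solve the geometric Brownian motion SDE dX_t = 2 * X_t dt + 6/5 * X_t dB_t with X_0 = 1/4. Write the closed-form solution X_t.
X_t = 1/4 * exp((32/25) * t + (6/5) * B_t)

For GBM dX = mu X dt + sigma X dB with X_0 = x_0, apply Itô to Y = log X: dY = (mu - sigma^2/2) dt + sigma dB, so Y_t = log(x_0) + (mu - sigma^2/2) t + sigma B_t and hence X_t = x_0 * exp((mu - sigma^2/2) t + sigma B_t).
With mu = 2, sigma = 6/5, x_0 = 1/4, this gives:
  X_t = 1/4 * exp((32/25) * t + (6/5) * B_t).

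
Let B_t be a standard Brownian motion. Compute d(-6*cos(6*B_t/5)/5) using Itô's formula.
d(-6*cos(6*B_t/5)/5) = (108*cos(6*B_t/5)/125) dt + (36*sin(6*B_t/5)/25) dB_t

Itô's formula for f(B_t) gives d f(B_t) = f'(B_t) dB_t + (1/2) f''(B_t) dt. Compute derivatives of f(x) = -6*cos(6*x/5)/5:
  f'(x)  = 36*sin(6*x/5)/25
  f''(x) = 216*cos(6*x/5)/125
Substitute x = B_t and multiply the f'' term by 1/2:
  drift     = (1/2) * (216*cos(6*x/5)/125) evaluated at B_t = 108*cos(6*B_t/5)/125
  diffusion = (36*sin(6*x/5)/25) evaluated at B_t = 36*sin(6*B_t/5)/25
Therefore d(-6*cos(6*B_t/5)/5) = (108*cos(6*B_t/5)/125) dt + (36*sin(6*B_t/5)/25) dB_t.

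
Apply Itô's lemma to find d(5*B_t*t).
d(5*B_t*t) = (5*B_t) dt + (5*t) dB_t

Itô's formula for f(t, x): d f(t, B_t) = (f_t + (1/2) f_xx) dt + f_x dB_t. Compute partials of f(t, x) = 5*t*x:
  f_t(t,x)  = 5*x
  f_x(t,x)  = 5*t
  f_xx(t,x) = 0
Assemble drift = f_t + (1/2) f_xx = 5*x and diffusion = f_x = 5*t. Substituting x = B_t:
  d(5*B_t*t) = (5*B_t) dt + (5*t) dB_t.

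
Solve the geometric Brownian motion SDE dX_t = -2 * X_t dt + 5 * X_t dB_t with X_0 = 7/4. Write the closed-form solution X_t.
X_t = 7/4 * exp((-29/2) * t + (5) * B_t)

For GBM dX = mu X dt + sigma X dB with X_0 = x_0, apply Itô to Y = log X: dY = (mu - sigma^2/2) dt + sigma dB, so Y_t = log(x_0) + (mu - sigma^2/2) t + sigma B_t and hence X_t = x_0 * exp((mu - sigma^2/2) t + sigma B_t).
With mu = -2, sigma = 5, x_0 = 7/4, this gives:
  X_t = 7/4 * exp((-29/2) * t + (5) * B_t).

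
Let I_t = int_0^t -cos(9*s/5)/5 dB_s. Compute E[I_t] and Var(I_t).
E[I_t] = 0; Var(I_t) = t/50 + sin(18*t/5)/180

The Itô integral of a deterministic integrand f(s) has mean 0 because each increment f(s) * (B_{s+ds} - B_s) has mean 0. By the Itô isometry:
  Var( int_0^t f(s) dB_s ) = E[ (int_0^t f(s) dB_s)^2 ] = int_0^t f(s)^2 ds.
Here f(s) = -cos(9*s/5)/5, so f(s)^2 = cos(9*s/5)^2/25. Integrate:
  int_0^t (cos(9*s/5)^2/25) ds = t/50 + sin(18*t/5)/180.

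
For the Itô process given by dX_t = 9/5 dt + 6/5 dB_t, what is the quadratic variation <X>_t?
<X>_t = 36*t/25

For an Itô process dX_t = a(t) dt + b(t) dB_t, the quadratic variation is <X>_t = int_0^t b(s)^2 ds (the drift term does not contribute). Here b(s) = 6/5, so
  b(s)^2 = 36/25.
Integrating from 0 to t:
  <X>_t = int_0^t (36/25) ds = 36*t/25.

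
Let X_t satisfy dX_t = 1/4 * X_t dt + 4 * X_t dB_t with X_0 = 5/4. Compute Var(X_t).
Var(X_t) = 25*(exp(16*t) - 1)*exp(t/2)/16

For GBM dX = mu X dt + sigma X dB with X_0 = x_0, apply Itô to Y = log X: dY = (mu - sigma^2/2) dt + sigma dB, so Y_t = log(x_0) + (mu - sigma^2/2) t + sigma B_t and hence X_t = x_0 * exp((mu - sigma^2/2) t + sigma B_t).
With mu = 1/4, sigma = 4, x_0 = 5/4, this gives:
  X_t = 5/4 * exp((-31/4) * t + (4) * B_t).
Since sigma*B_t ~ Normal(0, sigma^2 t), E[exp(sigma*B_t)] = exp(sigma^2 t / 2); so E[X_t] = x_0 * exp((mu - sigma^2/2) t) * exp(sigma^2 t / 2) = x_0 * exp(mu t) = 5*exp(t/4)/4.
Var(X_t) = E[X_t^2] - (E[X_t])^2 = x_0^2 * exp(2 mu t) * (exp(sigma^2 t) - 1) = 25*(exp(16*t) - 1)*exp(t/2)/16.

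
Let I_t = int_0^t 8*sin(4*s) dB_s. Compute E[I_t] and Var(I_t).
E[I_t] = 0; Var(I_t) = 32*t - 8*sin(4*t)*cos(4*t)

The Itô integral of a deterministic integrand f(s) has mean 0 because each increment f(s) * (B_{s+ds} - B_s) has mean 0. By the Itô isometry:
  Var( int_0^t f(s) dB_s ) = E[ (int_0^t f(s) dB_s)^2 ] = int_0^t f(s)^2 ds.
Here f(s) = 8*sin(4*s), so f(s)^2 = 64*sin(4*s)^2. Integrate:
  int_0^t (64*sin(4*s)^2) ds = 32*t - 8*sin(4*t)*cos(4*t).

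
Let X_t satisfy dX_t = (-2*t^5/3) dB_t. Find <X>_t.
<X>_t = 4*t^11/99

For an Itô process dX_t = a(t) dt + b(t) dB_t, the quadratic variation is <X>_t = int_0^t b(s)^2 ds (the drift term does not contribute). Here b(s) = -2*s^5/3, so
  b(s)^2 = 4*s^10/9.
Integrating from 0 to t:
  <X>_t = int_0^t (4*s^10/9) ds = 4*t^11/99.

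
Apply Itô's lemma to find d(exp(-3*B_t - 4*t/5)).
d(exp(-3*B_t - 4*t/5)) = (37*exp(-3*B_t - 4*t/5)/10) dt + (-3*exp(-3*B_t - 4*t/5)) dB_t

Itô's formula for f(t, x): d f(t, B_t) = (f_t + (1/2) f_xx) dt + f_x dB_t. Compute partials of f(t, x) = exp(-4*t/5 - 3*x):
  f_t(t,x)  = -4*exp(-4*t/5 - 3*x)/5
  f_x(t,x)  = -3*exp(-4*t/5 - 3*x)
  f_xx(t,x) = 9*exp(-4*t/5 - 3*x)
Assemble drift = f_t + (1/2) f_xx = 37*exp(-4*t/5 - 3*x)/10 and diffusion = f_x = -3*exp(-4*t/5 - 3*x). Substituting x = B_t:
  d(exp(-3*B_t - 4*t/5)) = (37*exp(-3*B_t - 4*t/5)/10) dt + (-3*exp(-3*B_t - 4*t/5)) dB_t.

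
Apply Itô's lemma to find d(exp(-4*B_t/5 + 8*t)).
d(exp(-4*B_t/5 + 8*t)) = (208*exp(-4*B_t/5 + 8*t)/25) dt + (-4*exp(-4*B_t/5 + 8*t)/5) dB_t

Itô's formula for f(t, x): d f(t, B_t) = (f_t + (1/2) f_xx) dt + f_x dB_t. Compute partials of f(t, x) = exp(8*t - 4*x/5):
  f_t(t,x)  = 8*exp(8*t - 4*x/5)
  f_x(t,x)  = -4*exp(8*t - 4*x/5)/5
  f_xx(t,x) = 16*exp(8*t - 4*x/5)/25
Assemble drift = f_t + (1/2) f_xx = 208*exp(8*t - 4*x/5)/25 and diffusion = f_x = -4*exp(8*t - 4*x/5)/5. Substituting x = B_t:
  d(exp(-4*B_t/5 + 8*t)) = (208*exp(-4*B_t/5 + 8*t)/25) dt + (-4*exp(-4*B_t/5 + 8*t)/5) dB_t.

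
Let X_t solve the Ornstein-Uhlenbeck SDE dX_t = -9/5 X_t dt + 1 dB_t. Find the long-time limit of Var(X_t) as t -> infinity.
lim Var(X_t) = 5/18

The OU SDE dX = -theta X dt + sigma dB admits the integrating factor exp(theta t): d(exp(theta t) X_t) = sigma exp(theta t) dB_t. Integrating from 0 to t gives X_t = x_0 * exp(-theta t) + sigma * int_0^t exp(-theta (t-s)) dB_s for any initial x_0. The Itô integral has variance (by the Itô isometry) sigma^2 * int_0^t exp(-2 theta (t - s)) ds = sigma^2 * (1 - exp(-2 theta t)) / (2 theta), independent of x_0.
With theta = 9/5, sigma = 1:
  Var(X_t) = (1)^2 * (1 - exp(-2*9/5 t)) / (2 * 9/5) = 5/18 - 5*exp(-18*t/5)/18.
As t -> infinity, exp(-2*9/5 t) -> 0, so the stationary variance is sigma^2 / (2 theta) = 5/18.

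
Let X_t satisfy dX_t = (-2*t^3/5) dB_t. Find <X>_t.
<X>_t = 4*t^7/175

For an Itô process dX_t = a(t) dt + b(t) dB_t, the quadratic variation is <X>_t = int_0^t b(s)^2 ds (the drift term does not contribute). Here b(s) = -2*s^3/5, so
  b(s)^2 = 4*s^6/25.
Integrating from 0 to t:
  <X>_t = int_0^t (4*s^6/25) ds = 4*t^7/175.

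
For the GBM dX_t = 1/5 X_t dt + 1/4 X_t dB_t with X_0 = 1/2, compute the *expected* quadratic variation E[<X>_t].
E[<X>_t] = 5*exp(37*t/80)/148 - 5/148

<X>_t = int_0^t ((1/4) * X_s)^2 ds. Taking expectation inside the integral: E[<X>_t] = (1/4)^2 * int_0^t E[X_s^2] ds. For GBM, E[X_s^2] = x_0^2 * exp((2 mu + sigma^2) s). Integrating:
  E[<X>_t] = (1/4)^2 * (1/2)^2 * (exp((2*(1/5) + (1/4)^2) t) - 1) / (2*(1/5) + (1/4)^2)
           = (1/4)^2 * (1/2)^2 * (exp((37/80) t) - 1) / (37/80) = 5*exp(37*t/80)/148 - 5/148.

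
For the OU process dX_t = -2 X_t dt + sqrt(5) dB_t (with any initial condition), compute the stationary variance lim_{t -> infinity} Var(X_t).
lim Var(X_t) = 5/4

The OU SDE dX = -theta X dt + sigma dB admits the integrating factor exp(theta t): d(exp(theta t) X_t) = sigma exp(theta t) dB_t. Integrating from 0 to t gives X_t = x_0 * exp(-theta t) + sigma * int_0^t exp(-theta (t-s)) dB_s for any initial x_0. The Itô integral has variance (by the Itô isometry) sigma^2 * int_0^t exp(-2 theta (t - s)) ds = sigma^2 * (1 - exp(-2 theta t)) / (2 theta), independent of x_0.
With theta = 2, sigma = sqrt(5):
  Var(X_t) = (sqrt(5))^2 * (1 - exp(-2*2 t)) / (2 * 2) = 5/4 - 5*exp(-4*t)/4.
As t -> infinity, exp(-2*2 t) -> 0, so the stationary variance is sigma^2 / (2 theta) = 5/4.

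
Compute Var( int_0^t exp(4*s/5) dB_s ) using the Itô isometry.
Var = 5*exp(8*t/5)/8 - 5/8

The Itô integral of a deterministic integrand f(s) has mean 0 because each increment f(s) * (B_{s+ds} - B_s) has mean 0. By the Itô isometry:
  Var( int_0^t f(s) dB_s ) = E[ (int_0^t f(s) dB_s)^2 ] = int_0^t f(s)^2 ds.
Here f(s) = exp(4*s/5), so f(s)^2 = exp(8*s/5). Integrate:
  int_0^t (exp(8*s/5)) ds = 5*exp(8*t/5)/8 - 5/8.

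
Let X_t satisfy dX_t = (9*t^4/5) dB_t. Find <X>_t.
<X>_t = 9*t^9/25

For an Itô process dX_t = a(t) dt + b(t) dB_t, the quadratic variation is <X>_t = int_0^t b(s)^2 ds (the drift term does not contribute). Here b(s) = 9*s^4/5, so
  b(s)^2 = 81*s^8/25.
Integrating from 0 to t:
  <X>_t = int_0^t (81*s^8/25) ds = 9*t^9/25.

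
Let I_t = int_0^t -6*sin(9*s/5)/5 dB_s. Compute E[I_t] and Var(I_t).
E[I_t] = 0; Var(I_t) = 18*t/25 - sin(18*t/5)/5

The Itô integral of a deterministic integrand f(s) has mean 0 because each increment f(s) * (B_{s+ds} - B_s) has mean 0. By the Itô isometry:
  Var( int_0^t f(s) dB_s ) = E[ (int_0^t f(s) dB_s)^2 ] = int_0^t f(s)^2 ds.
Here f(s) = -6*sin(9*s/5)/5, so f(s)^2 = 36*sin(9*s/5)^2/25. Integrate:
  int_0^t (36*sin(9*s/5)^2/25) ds = 18*t/25 - sin(18*t/5)/5.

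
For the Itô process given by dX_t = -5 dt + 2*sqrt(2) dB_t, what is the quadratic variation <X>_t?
<X>_t = 8*t

For an Itô process dX_t = a(t) dt + b(t) dB_t, the quadratic variation is <X>_t = int_0^t b(s)^2 ds (the drift term does not contribute). Here b(s) = 2*sqrt(2), so
  b(s)^2 = 8.
Integrating from 0 to t:
  <X>_t = int_0^t (8) ds = 8*t.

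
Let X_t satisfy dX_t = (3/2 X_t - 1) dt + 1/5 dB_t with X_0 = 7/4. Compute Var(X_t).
Var(X_t) = exp(3*t)/75 - 1/75

The variance V(t) = Var(X_t) satisfies V'(t) = 2 a V(t) + c^2 with V(0) = 0 (drift coefficient is linear in X, diffusion is constant). With a = 3/2, c = 1/5, the solution is
  V(t) = (c^2 / (2 a)) * (exp(2 a t) - 1)
       = ((1/5)^2 / (2*(3/2))) * (exp(3 t) - 1)
       = exp(3*t)/75 - 1/75.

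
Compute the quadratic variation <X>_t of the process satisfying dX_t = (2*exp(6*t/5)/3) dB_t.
<X>_t = 5*exp(12*t/5)/27 - 5/27

For an Itô process dX_t = a(t) dt + b(t) dB_t, the quadratic variation is <X>_t = int_0^t b(s)^2 ds (the drift term does not contribute). Here b(s) = 2*exp(6*s/5)/3, so
  b(s)^2 = 4*exp(12*s/5)/9.
Integrating from 0 to t:
  <X>_t = int_0^t (4*exp(12*s/5)/9) ds = 5*exp(12*t/5)/27 - 5/27.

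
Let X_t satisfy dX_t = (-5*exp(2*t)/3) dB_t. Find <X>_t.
<X>_t = 25*exp(4*t)/36 - 25/36

For an Itô process dX_t = a(t) dt + b(t) dB_t, the quadratic variation is <X>_t = int_0^t b(s)^2 ds (the drift term does not contribute). Here b(s) = -5*exp(2*s)/3, so
  b(s)^2 = 25*exp(4*s)/9.
Integrating from 0 to t:
  <X>_t = int_0^t (25*exp(4*s)/9) ds = 25*exp(4*t)/36 - 25/36.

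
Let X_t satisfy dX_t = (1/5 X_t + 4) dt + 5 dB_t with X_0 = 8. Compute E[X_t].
E[X_t] = 28*exp(t/5) - 20

Taking expectations and using E[dB_t] = 0, the mean m(t) = E[X_t] satisfies the ODE m'(t) = a m(t) + b with m(0) = x_0. With a = 1/5, b = 4, x_0 = 8, the solution is
  m(t) = x_0 * exp(a t) + (b/a) * (exp(a t) - 1)
       = 8 * exp((1/5) t) + (4/(1/5)) * (exp((1/5) t) - 1)
       = 28*exp(t/5) - 20.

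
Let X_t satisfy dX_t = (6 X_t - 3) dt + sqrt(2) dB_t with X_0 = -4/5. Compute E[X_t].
E[X_t] = 1/2 - 13*exp(6*t)/10

Taking expectations and using E[dB_t] = 0, the mean m(t) = E[X_t] satisfies the ODE m'(t) = a m(t) + b with m(0) = x_0. With a = 6, b = -3, x_0 = -4/5, the solution is
  m(t) = x_0 * exp(a t) + (b/a) * (exp(a t) - 1)
       = (-4/5) * exp(6 t) + ((-3)/6) * (exp(6 t) - 1)
       = 1/2 - 13*exp(6*t)/10.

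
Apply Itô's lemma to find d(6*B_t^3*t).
d(6*B_t^3*t) = (6*B_t*(B_t^2 + 3*t)) dt + (18*B_t^2*t) dB_t

Itô's formula for f(t, x): d f(t, B_t) = (f_t + (1/2) f_xx) dt + f_x dB_t. Compute partials of f(t, x) = 6*t*x^3:
  f_t(t,x)  = 6*x^3
  f_x(t,x)  = 18*t*x^2
  f_xx(t,x) = 36*t*x
Assemble drift = f_t + (1/2) f_xx = 6*x*(3*t + x^2) and diffusion = f_x = 18*t*x^2. Substituting x = B_t:
  d(6*B_t^3*t) = (6*B_t*(B_t^2 + 3*t)) dt + (18*B_t^2*t) dB_t.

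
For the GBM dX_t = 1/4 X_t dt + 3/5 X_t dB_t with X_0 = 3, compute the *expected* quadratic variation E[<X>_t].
E[<X>_t] = 162*exp(43*t/50)/43 - 162/43

<X>_t = int_0^t ((3/5) * X_s)^2 ds. Taking expectation inside the integral: E[<X>_t] = (3/5)^2 * int_0^t E[X_s^2] ds. For GBM, E[X_s^2] = x_0^2 * exp((2 mu + sigma^2) s). Integrating:
  E[<X>_t] = (3/5)^2 * 3^2 * (exp((2*(1/4) + (3/5)^2) t) - 1) / (2*(1/4) + (3/5)^2)
           = (3/5)^2 * 3^2 * (exp((43/50) t) - 1) / (43/50) = 162*exp(43*t/50)/43 - 162/43.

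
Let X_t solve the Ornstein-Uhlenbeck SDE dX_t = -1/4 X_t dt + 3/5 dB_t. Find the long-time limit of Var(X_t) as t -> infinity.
lim Var(X_t) = 18/25

The OU SDE dX = -theta X dt + sigma dB admits the integrating factor exp(theta t): d(exp(theta t) X_t) = sigma exp(theta t) dB_t. Integrating from 0 to t gives X_t = x_0 * exp(-theta t) + sigma * int_0^t exp(-theta (t-s)) dB_s for any initial x_0. The Itô integral has variance (by the Itô isometry) sigma^2 * int_0^t exp(-2 theta (t - s)) ds = sigma^2 * (1 - exp(-2 theta t)) / (2 theta), independent of x_0.
With theta = 1/4, sigma = 3/5:
  Var(X_t) = (3/5)^2 * (1 - exp(-2*1/4 t)) / (2 * 1/4) = 18/25 - 18*exp(-t/2)/25.
As t -> infinity, exp(-2*1/4 t) -> 0, so the stationary variance is sigma^2 / (2 theta) = 18/25.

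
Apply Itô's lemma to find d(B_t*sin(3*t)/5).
d(B_t*sin(3*t)/5) = (3*B_t*cos(3*t)/5) dt + (sin(3*t)/5) dB_t

Itô's formula for f(t, x): d f(t, B_t) = (f_t + (1/2) f_xx) dt + f_x dB_t. Compute partials of f(t, x) = x*sin(3*t)/5:
  f_t(t,x)  = 3*x*cos(3*t)/5
  f_x(t,x)  = sin(3*t)/5
  f_xx(t,x) = 0
Assemble drift = f_t + (1/2) f_xx = 3*x*cos(3*t)/5 and diffusion = f_x = sin(3*t)/5. Substituting x = B_t:
  d(B_t*sin(3*t)/5) = (3*B_t*cos(3*t)/5) dt + (sin(3*t)/5) dB_t.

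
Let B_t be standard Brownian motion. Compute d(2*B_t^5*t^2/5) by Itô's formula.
d(2*B_t^5*t^2/5) = (4*B_t^3*t*(B_t^2 + 5*t)/5) dt + (2*B_t^4*t^2) dB_t

Itô's formula for f(t, x): d f(t, B_t) = (f_t + (1/2) f_xx) dt + f_x dB_t. Compute partials of f(t, x) = 2*t^2*x^5/5:
  f_t(t,x)  = 4*t*x^5/5
  f_x(t,x)  = 2*t^2*x^4
  f_xx(t,x) = 8*t^2*x^3
Assemble drift = f_t + (1/2) f_xx = 4*t*x^3*(5*t + x^2)/5 and diffusion = f_x = 2*t^2*x^4. Substituting x = B_t:
  d(2*B_t^5*t^2/5) = (4*B_t^3*t*(B_t^2 + 5*t)/5) dt + (2*B_t^4*t^2) dB_t.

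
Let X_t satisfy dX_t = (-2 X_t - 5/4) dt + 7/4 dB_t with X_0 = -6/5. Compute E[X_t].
E[X_t] = -5/8 - 23*exp(-2*t)/40

Taking expectations and using E[dB_t] = 0, the mean m(t) = E[X_t] satisfies the ODE m'(t) = a m(t) + b with m(0) = x_0. With a = -2, b = -5/4, x_0 = -6/5, the solution is
  m(t) = x_0 * exp(a t) + (b/a) * (exp(a t) - 1)
       = (-6/5) * exp((-2) t) + ((-5/4)/(-2)) * (exp((-2) t) - 1)
       = -5/8 - 23*exp(-2*t)/40.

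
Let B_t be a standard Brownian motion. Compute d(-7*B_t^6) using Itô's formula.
d(-7*B_t^6) = (-105*B_t^4) dt + (-42*B_t^5) dB_t

Itô's formula for f(B_t) gives d f(B_t) = f'(B_t) dB_t + (1/2) f''(B_t) dt. Compute derivatives of f(x) = -7*x^6:
  f'(x)  = -42*x^5
  f''(x) = -210*x^4
Substitute x = B_t and multiply the f'' term by 1/2:
  drift     = (1/2) * (-210*x^4) evaluated at B_t = -105*B_t^4
  diffusion = (-42*x^5) evaluated at B_t = -42*B_t^5
Therefore d(-7*B_t^6) = (-105*B_t^4) dt + (-42*B_t^5) dB_t.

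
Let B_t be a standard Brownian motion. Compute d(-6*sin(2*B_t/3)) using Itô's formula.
d(-6*sin(2*B_t/3)) = (4*sin(2*B_t/3)/3) dt + (-4*cos(2*B_t/3)) dB_t

Itô's formula for f(B_t) gives d f(B_t) = f'(B_t) dB_t + (1/2) f''(B_t) dt. Compute derivatives of f(x) = -6*sin(2*x/3):
  f'(x)  = -4*cos(2*x/3)
  f''(x) = 8*sin(2*x/3)/3
Substitute x = B_t and multiply the f'' term by 1/2:
  drift     = (1/2) * (8*sin(2*x/3)/3) evaluated at B_t = 4*sin(2*B_t/3)/3
  diffusion = (-4*cos(2*x/3)) evaluated at B_t = -4*cos(2*B_t/3)
Therefore d(-6*sin(2*B_t/3)) = (4*sin(2*B_t/3)/3) dt + (-4*cos(2*B_t/3)) dB_t.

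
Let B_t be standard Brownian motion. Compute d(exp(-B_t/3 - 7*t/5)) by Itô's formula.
d(exp(-B_t/3 - 7*t/5)) = (-121*exp(-B_t/3 - 7*t/5)/90) dt + (-exp(-B_t/3 - 7*t/5)/3) dB_t

Itô's formula for f(t, x): d f(t, B_t) = (f_t + (1/2) f_xx) dt + f_x dB_t. Compute partials of f(t, x) = exp(-7*t/5 - x/3):
  f_t(t,x)  = -7*exp(-7*t/5 - x/3)/5
  f_x(t,x)  = -exp(-7*t/5 - x/3)/3
  f_xx(t,x) = exp(-7*t/5 - x/3)/9
Assemble drift = f_t + (1/2) f_xx = -121*exp(-7*t/5 - x/3)/90 and diffusion = f_x = -exp(-7*t/5 - x/3)/3. Substituting x = B_t:
  d(exp(-B_t/3 - 7*t/5)) = (-121*exp(-B_t/3 - 7*t/5)/90) dt + (-exp(-B_t/3 - 7*t/5)/3) dB_t.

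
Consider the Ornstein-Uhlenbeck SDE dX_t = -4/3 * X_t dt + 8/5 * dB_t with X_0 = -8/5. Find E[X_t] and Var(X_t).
E[X_t] = -8*exp(-4*t/3)/5; Var(X_t) = 24/25 - 24*exp(-8*t/3)/25

The OU SDE dX = -theta X dt + sigma dB admits the integrating factor exp(theta t): d(exp(theta t) X_t) = sigma exp(theta t) dB_t. Integrating from 0 to t:
  X_t = x_0 * exp(-theta t) + sigma * int_0^t exp(-theta (t-s)) dB_s.
The Itô integral has mean 0 and (by the Itô isometry) variance sigma^2 * int_0^t exp(-2 theta (t - s)) ds = sigma^2 * (1 - exp(-2 theta t)) / (2 theta).
With theta = 4/3, sigma = 8/5, x_0 = -8/5:
  E[X_t] = -8/5 * exp(-4/3 t) = -8*exp(-4*t/3)/5
  Var(X_t) = (8/5)^2 * (1 - exp(-2*4/3 t)) / (2 * 4/3) = 24/25 - 24*exp(-8*t/3)/25.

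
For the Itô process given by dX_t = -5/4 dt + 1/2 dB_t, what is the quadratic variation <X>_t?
<X>_t = t/4

For an Itô process dX_t = a(t) dt + b(t) dB_t, the quadratic variation is <X>_t = int_0^t b(s)^2 ds (the drift term does not contribute). Here b(s) = 1/2, so
  b(s)^2 = 1/4.
Integrating from 0 to t:
  <X>_t = int_0^t (1/4) ds = t/4.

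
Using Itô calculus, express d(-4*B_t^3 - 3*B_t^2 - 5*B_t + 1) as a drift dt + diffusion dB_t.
d(-4*B_t^3 - 3*B_t^2 - 5*B_t + 1) = (-12*B_t - 3) dt + (-12*B_t^2 - 6*B_t - 5) dB_t

Itô's formula for f(B_t) gives d f(B_t) = f'(B_t) dB_t + (1/2) f''(B_t) dt. Compute derivatives of f(x) = -4*x^3 - 3*x^2 - 5*x + 1:
  f'(x)  = -12*x^2 - 6*x - 5
  f''(x) = -24*x - 6
Substitute x = B_t and multiply the f'' term by 1/2:
  drift     = (1/2) * (-24*x - 6) evaluated at B_t = -12*B_t - 3
  diffusion = (-12*x^2 - 6*x - 5) evaluated at B_t = -12*B_t^2 - 6*B_t - 5
Therefore d(-4*B_t^3 - 3*B_t^2 - 5*B_t + 1) = (-12*B_t - 3) dt + (-12*B_t^2 - 6*B_t - 5) dB_t.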